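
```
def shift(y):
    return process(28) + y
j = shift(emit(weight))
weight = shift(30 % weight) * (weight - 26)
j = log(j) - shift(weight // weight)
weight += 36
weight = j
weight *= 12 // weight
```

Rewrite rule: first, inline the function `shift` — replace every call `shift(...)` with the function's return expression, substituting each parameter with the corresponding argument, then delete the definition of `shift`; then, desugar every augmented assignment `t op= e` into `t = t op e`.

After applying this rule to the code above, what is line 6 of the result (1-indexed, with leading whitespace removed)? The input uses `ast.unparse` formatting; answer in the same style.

Transformed code:
j = process(28) + emit(weight)
weight = (process(28) + 30 % weight) * (weight - 26)
j = log(j) - (process(28) + weight // weight)
weight = weight + 36
weight = j
weight = weight * (12 // weight)

weight = weight * (12 // weight)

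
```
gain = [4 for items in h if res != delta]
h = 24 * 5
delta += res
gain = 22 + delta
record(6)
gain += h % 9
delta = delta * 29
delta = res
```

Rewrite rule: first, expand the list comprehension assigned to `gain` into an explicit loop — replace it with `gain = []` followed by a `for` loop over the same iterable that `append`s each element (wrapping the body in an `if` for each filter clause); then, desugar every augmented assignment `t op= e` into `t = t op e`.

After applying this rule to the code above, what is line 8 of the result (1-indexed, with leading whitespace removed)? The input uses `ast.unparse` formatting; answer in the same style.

Transformed code:
gain = []
for items in h:
    if res != delta:
        gain.append(4)
h = 24 * 5
delta = delta + res
gain = 22 + delta
record(6)
gain = gain + h % 9
delta = delta * 29
delta = res

record(6)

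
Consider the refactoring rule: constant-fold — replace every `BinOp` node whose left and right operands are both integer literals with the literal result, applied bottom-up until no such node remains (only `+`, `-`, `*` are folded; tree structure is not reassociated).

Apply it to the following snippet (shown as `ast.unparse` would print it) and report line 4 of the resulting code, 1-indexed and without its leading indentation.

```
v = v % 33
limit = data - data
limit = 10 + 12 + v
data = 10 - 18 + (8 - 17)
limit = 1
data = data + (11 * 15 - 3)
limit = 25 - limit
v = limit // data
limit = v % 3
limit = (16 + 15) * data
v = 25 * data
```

Transformed code:
v = v % 33
limit = data - data
limit = 22 + v
data = -17
limit = 1
data = data + 162
limit = 25 - limit
v = limit // data
limit = v % 3
limit = 31 * data
v = 25 * data

data = -17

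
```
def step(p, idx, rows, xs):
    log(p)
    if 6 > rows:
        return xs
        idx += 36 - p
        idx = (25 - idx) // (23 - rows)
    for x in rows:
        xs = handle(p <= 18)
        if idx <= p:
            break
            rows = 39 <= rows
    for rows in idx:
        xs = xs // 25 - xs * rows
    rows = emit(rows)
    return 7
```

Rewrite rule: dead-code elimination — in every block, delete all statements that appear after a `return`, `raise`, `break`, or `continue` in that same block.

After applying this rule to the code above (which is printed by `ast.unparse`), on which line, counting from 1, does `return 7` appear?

12

Transformed code:
def step(p, idx, rows, xs):
    log(p)
    if 6 > rows:
        return xs
    for x in rows:
        xs = handle(p <= 18)
        if idx <= p:
            break
    for rows in idx:
        xs = xs // 25 - xs * rows
    rows = emit(rows)
    return 7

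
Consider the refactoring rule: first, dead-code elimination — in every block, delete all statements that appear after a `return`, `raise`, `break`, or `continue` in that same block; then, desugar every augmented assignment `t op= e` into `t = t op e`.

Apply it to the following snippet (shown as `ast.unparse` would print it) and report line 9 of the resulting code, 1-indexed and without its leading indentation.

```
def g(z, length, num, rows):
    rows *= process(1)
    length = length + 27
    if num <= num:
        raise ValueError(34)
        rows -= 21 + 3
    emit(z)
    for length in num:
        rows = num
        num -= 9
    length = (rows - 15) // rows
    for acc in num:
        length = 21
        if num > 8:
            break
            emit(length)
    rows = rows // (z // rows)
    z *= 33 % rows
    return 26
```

num = num - 9

Transformed code:
def g(z, length, num, rows):
    rows = rows * process(1)
    length = length + 27
    if num <= num:
        raise ValueError(34)
    emit(z)
    for length in num:
        rows = num
        num = num - 9
    length = (rows - 15) // rows
    for acc in num:
        length = 21
        if num > 8:
            break
    rows = rows // (z // rows)
    z = z * (33 % rows)
    return 26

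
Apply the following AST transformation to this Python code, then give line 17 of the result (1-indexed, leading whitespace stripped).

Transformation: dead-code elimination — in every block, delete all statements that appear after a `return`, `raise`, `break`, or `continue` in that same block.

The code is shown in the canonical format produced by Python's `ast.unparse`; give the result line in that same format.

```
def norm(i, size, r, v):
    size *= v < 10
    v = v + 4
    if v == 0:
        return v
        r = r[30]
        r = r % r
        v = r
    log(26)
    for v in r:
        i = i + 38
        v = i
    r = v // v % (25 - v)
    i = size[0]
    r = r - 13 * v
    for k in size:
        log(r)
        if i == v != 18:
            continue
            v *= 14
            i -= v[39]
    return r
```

Transformed code:
def norm(i, size, r, v):
    size *= v < 10
    v = v + 4
    if v == 0:
        return v
    log(26)
    for v in r:
        i = i + 38
        v = i
    r = v // v % (25 - v)
    i = size[0]
    r = r - 13 * v
    for k in size:
        log(r)
        if i == v != 18:
            continue
    return r

return r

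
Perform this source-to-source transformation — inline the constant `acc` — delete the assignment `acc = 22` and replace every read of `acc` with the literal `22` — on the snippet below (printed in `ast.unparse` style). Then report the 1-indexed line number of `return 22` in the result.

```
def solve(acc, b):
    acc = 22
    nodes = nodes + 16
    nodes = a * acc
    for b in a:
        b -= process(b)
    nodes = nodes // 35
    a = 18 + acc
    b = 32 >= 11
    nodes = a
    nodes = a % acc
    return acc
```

11

Transformed code:
def solve(acc, b):
    nodes = nodes + 16
    nodes = a * 22
    for b in a:
        b -= process(b)
    nodes = nodes // 35
    a = 18 + 22
    b = 32 >= 11
    nodes = a
    nodes = a % 22
    return 22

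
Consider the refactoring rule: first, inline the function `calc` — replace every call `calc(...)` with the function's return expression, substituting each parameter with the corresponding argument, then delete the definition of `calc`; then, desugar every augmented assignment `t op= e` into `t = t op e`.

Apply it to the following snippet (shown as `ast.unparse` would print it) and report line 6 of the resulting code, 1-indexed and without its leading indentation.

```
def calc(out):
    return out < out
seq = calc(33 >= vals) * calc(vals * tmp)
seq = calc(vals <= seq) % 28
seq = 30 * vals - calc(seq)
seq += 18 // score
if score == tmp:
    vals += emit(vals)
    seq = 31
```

vals = vals + emit(vals)

Transformed code:
seq = ((33 >= vals) < (33 >= vals)) * (vals * tmp < vals * tmp)
seq = ((vals <= seq) < (vals <= seq)) % 28
seq = 30 * vals - (seq < seq)
seq = seq + 18 // score
if score == tmp:
    vals = vals + emit(vals)
    seq = 31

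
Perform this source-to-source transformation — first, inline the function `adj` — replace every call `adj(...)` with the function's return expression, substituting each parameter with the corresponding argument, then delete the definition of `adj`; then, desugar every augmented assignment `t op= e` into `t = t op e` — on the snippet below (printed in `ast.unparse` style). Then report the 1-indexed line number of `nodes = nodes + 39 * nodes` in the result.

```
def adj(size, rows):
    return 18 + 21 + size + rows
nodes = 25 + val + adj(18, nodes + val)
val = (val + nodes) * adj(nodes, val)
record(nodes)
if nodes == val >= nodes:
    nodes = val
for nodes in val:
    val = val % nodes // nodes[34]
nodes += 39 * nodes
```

Transformed code:
nodes = 25 + val + (18 + 21 + 18 + (nodes + val))
val = (val + nodes) * (18 + 21 + nodes + val)
record(nodes)
if nodes == val >= nodes:
    nodes = val
for nodes in val:
    val = val % nodes // nodes[34]
nodes = nodes + 39 * nodes

8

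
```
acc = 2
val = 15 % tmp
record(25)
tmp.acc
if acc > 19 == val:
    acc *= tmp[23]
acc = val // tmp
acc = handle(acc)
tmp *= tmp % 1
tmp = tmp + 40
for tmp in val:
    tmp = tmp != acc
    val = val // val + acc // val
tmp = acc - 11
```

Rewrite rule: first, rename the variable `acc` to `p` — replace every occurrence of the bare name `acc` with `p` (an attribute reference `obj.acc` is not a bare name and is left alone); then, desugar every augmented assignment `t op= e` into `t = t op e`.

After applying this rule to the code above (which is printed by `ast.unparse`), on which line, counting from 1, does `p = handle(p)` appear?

Transformed code:
p = 2
val = 15 % tmp
record(25)
tmp.acc
if p > 19 == val:
    p = p * tmp[23]
p = val // tmp
p = handle(p)
tmp = tmp * (tmp % 1)
tmp = tmp + 40
for tmp in val:
    tmp = tmp != p
    val = val // val + p // val
tmp = p - 11

8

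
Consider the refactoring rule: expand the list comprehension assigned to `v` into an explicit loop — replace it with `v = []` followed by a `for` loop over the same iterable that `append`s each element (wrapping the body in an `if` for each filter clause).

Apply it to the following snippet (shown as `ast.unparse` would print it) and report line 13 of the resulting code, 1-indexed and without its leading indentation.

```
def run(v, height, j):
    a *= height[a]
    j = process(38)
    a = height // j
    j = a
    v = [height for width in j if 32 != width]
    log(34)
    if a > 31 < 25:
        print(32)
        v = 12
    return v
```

Transformed code:
def run(v, height, j):
    a *= height[a]
    j = process(38)
    a = height // j
    j = a
    v = []
    for width in j:
        if 32 != width:
            v.append(height)
    log(34)
    if a > 31 < 25:
        print(32)
        v = 12
    return v

v = 12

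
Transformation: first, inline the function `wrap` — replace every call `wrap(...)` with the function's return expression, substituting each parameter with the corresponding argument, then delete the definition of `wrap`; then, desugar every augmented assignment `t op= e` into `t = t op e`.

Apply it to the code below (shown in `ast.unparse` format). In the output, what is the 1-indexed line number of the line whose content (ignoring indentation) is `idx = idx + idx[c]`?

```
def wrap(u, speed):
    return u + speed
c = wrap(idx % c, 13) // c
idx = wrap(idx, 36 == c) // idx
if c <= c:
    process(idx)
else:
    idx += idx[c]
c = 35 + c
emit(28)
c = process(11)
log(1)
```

6

Transformed code:
c = (idx % c + 13) // c
idx = (idx + (36 == c)) // idx
if c <= c:
    process(idx)
else:
    idx = idx + idx[c]
c = 35 + c
emit(28)
c = process(11)
log(1)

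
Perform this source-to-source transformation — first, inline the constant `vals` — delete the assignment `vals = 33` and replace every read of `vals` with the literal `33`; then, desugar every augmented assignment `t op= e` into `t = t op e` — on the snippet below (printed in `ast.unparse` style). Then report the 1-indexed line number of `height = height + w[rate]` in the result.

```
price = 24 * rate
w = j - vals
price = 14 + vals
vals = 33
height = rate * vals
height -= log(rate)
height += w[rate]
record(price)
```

6

Transformed code:
price = 24 * rate
w = j - 33
price = 14 + 33
height = rate * 33
height = height - log(rate)
height = height + w[rate]
record(price)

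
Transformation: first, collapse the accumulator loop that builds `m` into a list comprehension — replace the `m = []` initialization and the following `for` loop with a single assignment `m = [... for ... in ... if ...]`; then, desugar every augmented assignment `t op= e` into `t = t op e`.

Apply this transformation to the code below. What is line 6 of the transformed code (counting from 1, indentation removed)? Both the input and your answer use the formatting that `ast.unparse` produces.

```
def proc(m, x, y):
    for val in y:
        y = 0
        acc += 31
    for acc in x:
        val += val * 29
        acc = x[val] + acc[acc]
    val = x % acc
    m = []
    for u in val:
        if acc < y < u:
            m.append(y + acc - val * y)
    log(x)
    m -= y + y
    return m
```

val = val + val * 29

Transformed code:
def proc(m, x, y):
    for val in y:
        y = 0
        acc = acc + 31
    for acc in x:
        val = val + val * 29
        acc = x[val] + acc[acc]
    val = x % acc
    m = [y + acc - val * y for u in val if acc < y < u]
    log(x)
    m = m - (y + y)
    return m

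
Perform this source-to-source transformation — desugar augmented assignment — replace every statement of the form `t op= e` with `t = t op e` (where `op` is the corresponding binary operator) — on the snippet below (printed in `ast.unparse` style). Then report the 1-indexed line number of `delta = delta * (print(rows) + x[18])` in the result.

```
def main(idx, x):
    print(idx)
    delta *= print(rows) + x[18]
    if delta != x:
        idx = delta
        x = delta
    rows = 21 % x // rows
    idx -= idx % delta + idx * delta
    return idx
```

3

Transformed code:
def main(idx, x):
    print(idx)
    delta = delta * (print(rows) + x[18])
    if delta != x:
        idx = delta
        x = delta
    rows = 21 % x // rows
    idx = idx - (idx % delta + idx * delta)
    return idx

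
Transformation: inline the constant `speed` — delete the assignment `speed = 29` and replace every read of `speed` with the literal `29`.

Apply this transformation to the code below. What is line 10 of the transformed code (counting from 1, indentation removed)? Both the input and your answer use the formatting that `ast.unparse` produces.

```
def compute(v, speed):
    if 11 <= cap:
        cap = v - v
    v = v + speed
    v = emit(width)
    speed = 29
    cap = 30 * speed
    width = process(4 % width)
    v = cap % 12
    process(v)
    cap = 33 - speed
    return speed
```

cap = 33 - 29

Transformed code:
def compute(v, speed):
    if 11 <= cap:
        cap = v - v
    v = v + 29
    v = emit(width)
    cap = 30 * 29
    width = process(4 % width)
    v = cap % 12
    process(v)
    cap = 33 - 29
    return 29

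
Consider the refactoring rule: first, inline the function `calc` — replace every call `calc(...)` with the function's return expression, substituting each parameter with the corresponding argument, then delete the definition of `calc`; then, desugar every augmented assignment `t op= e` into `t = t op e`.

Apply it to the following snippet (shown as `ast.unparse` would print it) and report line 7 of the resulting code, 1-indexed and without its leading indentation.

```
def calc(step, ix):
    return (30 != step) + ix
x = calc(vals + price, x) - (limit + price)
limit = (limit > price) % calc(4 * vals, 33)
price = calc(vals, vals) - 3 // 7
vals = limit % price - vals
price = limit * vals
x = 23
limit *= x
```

limit = limit * x

Transformed code:
x = (30 != vals + price) + x - (limit + price)
limit = (limit > price) % ((30 != 4 * vals) + 33)
price = (30 != vals) + vals - 3 // 7
vals = limit % price - vals
price = limit * vals
x = 23
limit = limit * x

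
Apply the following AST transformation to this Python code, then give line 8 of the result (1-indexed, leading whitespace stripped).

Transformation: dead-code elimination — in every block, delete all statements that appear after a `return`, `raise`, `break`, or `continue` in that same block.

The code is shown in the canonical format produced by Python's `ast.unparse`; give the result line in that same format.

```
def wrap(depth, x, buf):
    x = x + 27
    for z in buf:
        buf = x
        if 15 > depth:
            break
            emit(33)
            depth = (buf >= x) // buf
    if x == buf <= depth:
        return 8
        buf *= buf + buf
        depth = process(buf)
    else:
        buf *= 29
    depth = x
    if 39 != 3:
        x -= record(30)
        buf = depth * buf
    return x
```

return 8

Transformed code:
def wrap(depth, x, buf):
    x = x + 27
    for z in buf:
        buf = x
        if 15 > depth:
            break
    if x == buf <= depth:
        return 8
    else:
        buf *= 29
    depth = x
    if 39 != 3:
        x -= record(30)
        buf = depth * buf
    return x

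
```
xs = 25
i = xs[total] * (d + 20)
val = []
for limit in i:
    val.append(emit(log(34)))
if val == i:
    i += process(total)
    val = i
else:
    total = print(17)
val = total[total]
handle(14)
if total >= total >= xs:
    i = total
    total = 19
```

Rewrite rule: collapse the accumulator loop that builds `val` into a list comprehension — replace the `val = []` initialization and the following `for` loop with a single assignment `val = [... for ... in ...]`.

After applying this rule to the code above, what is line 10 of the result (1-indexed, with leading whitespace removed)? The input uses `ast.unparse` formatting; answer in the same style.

Transformed code:
xs = 25
i = xs[total] * (d + 20)
val = [emit(log(34)) for limit in i]
if val == i:
    i += process(total)
    val = i
else:
    total = print(17)
val = total[total]
handle(14)
if total >= total >= xs:
    i = total
    total = 19

handle(14)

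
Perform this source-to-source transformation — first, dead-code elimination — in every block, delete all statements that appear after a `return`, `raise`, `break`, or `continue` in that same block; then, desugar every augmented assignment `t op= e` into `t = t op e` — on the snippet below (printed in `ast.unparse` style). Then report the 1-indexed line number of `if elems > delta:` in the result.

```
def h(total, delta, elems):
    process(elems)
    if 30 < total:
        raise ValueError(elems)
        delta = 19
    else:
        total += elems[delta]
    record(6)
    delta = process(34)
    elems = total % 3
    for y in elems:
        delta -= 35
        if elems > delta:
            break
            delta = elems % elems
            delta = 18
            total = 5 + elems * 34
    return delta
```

12

Transformed code:
def h(total, delta, elems):
    process(elems)
    if 30 < total:
        raise ValueError(elems)
    else:
        total = total + elems[delta]
    record(6)
    delta = process(34)
    elems = total % 3
    for y in elems:
        delta = delta - 35
        if elems > delta:
            break
    return delta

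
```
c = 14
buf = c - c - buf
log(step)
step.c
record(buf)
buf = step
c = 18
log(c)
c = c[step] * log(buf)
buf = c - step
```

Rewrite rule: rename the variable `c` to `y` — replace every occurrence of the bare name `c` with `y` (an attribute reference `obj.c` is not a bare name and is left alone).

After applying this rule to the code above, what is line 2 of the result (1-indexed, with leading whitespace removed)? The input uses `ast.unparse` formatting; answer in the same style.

Transformed code:
y = 14
buf = y - y - buf
log(step)
step.c
record(buf)
buf = step
y = 18
log(y)
y = y[step] * log(buf)
buf = y - step

buf = y - y - buf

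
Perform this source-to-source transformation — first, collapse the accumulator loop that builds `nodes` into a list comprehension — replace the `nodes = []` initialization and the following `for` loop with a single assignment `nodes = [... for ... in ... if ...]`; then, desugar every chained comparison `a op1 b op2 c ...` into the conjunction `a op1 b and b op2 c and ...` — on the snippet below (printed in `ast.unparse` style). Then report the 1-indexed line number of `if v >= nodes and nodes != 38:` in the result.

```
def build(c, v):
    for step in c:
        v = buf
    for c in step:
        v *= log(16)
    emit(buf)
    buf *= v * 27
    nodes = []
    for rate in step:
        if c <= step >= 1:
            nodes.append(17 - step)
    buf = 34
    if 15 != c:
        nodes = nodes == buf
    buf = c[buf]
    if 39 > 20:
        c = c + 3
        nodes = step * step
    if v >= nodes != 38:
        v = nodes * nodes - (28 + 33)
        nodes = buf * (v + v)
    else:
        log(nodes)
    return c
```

Transformed code:
def build(c, v):
    for step in c:
        v = buf
    for c in step:
        v *= log(16)
    emit(buf)
    buf *= v * 27
    nodes = [17 - step for rate in step if c <= step and step >= 1]
    buf = 34
    if 15 != c:
        nodes = nodes == buf
    buf = c[buf]
    if 39 > 20:
        c = c + 3
        nodes = step * step
    if v >= nodes and nodes != 38:
        v = nodes * nodes - (28 + 33)
        nodes = buf * (v + v)
    else:
        log(nodes)
    return c

16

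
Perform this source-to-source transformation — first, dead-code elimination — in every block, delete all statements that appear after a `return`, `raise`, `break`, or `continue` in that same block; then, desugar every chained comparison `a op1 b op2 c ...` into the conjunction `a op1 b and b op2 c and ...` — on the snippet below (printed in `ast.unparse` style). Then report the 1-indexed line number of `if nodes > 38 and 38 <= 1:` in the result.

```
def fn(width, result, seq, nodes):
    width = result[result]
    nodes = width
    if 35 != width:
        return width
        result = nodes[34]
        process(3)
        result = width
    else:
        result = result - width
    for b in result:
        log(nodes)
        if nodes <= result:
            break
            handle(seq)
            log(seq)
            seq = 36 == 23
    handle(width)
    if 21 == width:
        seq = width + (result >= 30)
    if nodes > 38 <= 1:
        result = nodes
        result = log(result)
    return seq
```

15

Transformed code:
def fn(width, result, seq, nodes):
    width = result[result]
    nodes = width
    if 35 != width:
        return width
    else:
        result = result - width
    for b in result:
        log(nodes)
        if nodes <= result:
            break
    handle(width)
    if 21 == width:
        seq = width + (result >= 30)
    if nodes > 38 and 38 <= 1:
        result = nodes
        result = log(result)
    return seq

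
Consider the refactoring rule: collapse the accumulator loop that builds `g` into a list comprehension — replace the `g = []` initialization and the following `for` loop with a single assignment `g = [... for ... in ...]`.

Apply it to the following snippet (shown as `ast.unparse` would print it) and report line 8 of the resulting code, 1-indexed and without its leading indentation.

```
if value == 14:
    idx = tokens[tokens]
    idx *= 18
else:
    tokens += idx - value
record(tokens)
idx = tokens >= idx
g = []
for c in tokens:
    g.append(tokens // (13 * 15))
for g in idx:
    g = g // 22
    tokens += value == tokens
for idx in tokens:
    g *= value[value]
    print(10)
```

g = [tokens // (13 * 15) for c in tokens]

Transformed code:
if value == 14:
    idx = tokens[tokens]
    idx *= 18
else:
    tokens += idx - value
record(tokens)
idx = tokens >= idx
g = [tokens // (13 * 15) for c in tokens]
for g in idx:
    g = g // 22
    tokens += value == tokens
for idx in tokens:
    g *= value[value]
    print(10)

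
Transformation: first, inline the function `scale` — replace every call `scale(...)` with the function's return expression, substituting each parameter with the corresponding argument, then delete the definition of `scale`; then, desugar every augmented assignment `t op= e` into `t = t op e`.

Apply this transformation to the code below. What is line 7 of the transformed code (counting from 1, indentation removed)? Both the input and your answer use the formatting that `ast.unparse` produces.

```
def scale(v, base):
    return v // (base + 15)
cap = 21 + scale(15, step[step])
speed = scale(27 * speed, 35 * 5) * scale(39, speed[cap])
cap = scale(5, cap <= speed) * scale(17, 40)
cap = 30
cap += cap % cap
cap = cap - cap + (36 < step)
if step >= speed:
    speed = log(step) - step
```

if step >= speed:

Transformed code:
cap = 21 + 15 // (step[step] + 15)
speed = 27 * speed // (35 * 5 + 15) * (39 // (speed[cap] + 15))
cap = 5 // ((cap <= speed) + 15) * (17 // (40 + 15))
cap = 30
cap = cap + cap % cap
cap = cap - cap + (36 < step)
if step >= speed:
    speed = log(step) - step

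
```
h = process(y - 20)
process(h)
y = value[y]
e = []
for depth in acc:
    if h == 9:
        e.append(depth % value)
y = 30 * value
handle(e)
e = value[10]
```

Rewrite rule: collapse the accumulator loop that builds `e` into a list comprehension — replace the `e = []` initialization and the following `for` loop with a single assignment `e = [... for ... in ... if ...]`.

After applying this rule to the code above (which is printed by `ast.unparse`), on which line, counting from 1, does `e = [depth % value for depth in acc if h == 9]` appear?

4

Transformed code:
h = process(y - 20)
process(h)
y = value[y]
e = [depth % value for depth in acc if h == 9]
y = 30 * value
handle(e)
e = value[10]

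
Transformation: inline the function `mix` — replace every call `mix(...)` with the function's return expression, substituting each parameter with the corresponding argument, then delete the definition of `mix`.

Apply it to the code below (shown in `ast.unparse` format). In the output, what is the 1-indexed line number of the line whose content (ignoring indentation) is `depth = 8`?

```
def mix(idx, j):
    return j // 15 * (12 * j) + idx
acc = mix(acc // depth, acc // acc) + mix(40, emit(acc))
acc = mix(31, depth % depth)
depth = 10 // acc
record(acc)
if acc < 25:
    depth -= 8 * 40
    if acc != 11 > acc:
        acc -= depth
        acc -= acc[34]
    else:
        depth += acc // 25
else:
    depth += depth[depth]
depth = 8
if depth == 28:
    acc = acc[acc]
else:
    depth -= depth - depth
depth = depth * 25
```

14

Transformed code:
acc = acc // acc // 15 * (12 * (acc // acc)) + acc // depth + (emit(acc) // 15 * (12 * emit(acc)) + 40)
acc = depth % depth // 15 * (12 * (depth % depth)) + 31
depth = 10 // acc
record(acc)
if acc < 25:
    depth -= 8 * 40
    if acc != 11 > acc:
        acc -= depth
        acc -= acc[34]
    else:
        depth += acc // 25
else:
    depth += depth[depth]
depth = 8
if depth == 28:
    acc = acc[acc]
else:
    depth -= depth - depth
depth = depth * 25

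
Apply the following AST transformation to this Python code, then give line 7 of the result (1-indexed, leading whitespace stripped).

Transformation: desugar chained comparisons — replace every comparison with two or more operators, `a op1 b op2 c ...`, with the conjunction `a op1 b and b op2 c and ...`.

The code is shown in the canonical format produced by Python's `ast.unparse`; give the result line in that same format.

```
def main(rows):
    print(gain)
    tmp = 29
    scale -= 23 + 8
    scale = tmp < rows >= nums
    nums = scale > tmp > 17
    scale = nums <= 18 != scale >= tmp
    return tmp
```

scale = nums <= 18 and 18 != scale and (scale >= tmp)

Transformed code:
def main(rows):
    print(gain)
    tmp = 29
    scale -= 23 + 8
    scale = tmp < rows and rows >= nums
    nums = scale > tmp and tmp > 17
    scale = nums <= 18 and 18 != scale and (scale >= tmp)
    return tmp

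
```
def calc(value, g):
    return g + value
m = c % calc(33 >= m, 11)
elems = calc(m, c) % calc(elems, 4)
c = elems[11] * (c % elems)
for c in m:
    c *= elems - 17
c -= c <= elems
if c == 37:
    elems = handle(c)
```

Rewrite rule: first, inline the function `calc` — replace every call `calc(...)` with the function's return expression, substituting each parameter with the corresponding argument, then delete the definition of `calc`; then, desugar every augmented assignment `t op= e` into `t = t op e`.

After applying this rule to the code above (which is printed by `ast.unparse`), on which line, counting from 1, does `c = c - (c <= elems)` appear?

6

Transformed code:
m = c % (11 + (33 >= m))
elems = (c + m) % (4 + elems)
c = elems[11] * (c % elems)
for c in m:
    c = c * (elems - 17)
c = c - (c <= elems)
if c == 37:
    elems = handle(c)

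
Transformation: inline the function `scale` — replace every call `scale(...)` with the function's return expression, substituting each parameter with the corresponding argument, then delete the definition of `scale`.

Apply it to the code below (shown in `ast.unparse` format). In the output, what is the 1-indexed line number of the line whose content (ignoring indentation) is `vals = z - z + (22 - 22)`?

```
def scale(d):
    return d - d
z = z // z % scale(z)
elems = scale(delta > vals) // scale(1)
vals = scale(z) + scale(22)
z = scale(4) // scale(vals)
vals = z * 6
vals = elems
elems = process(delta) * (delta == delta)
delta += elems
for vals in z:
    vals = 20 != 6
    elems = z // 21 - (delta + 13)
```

Transformed code:
z = z // z % (z - z)
elems = ((delta > vals) - (delta > vals)) // (1 - 1)
vals = z - z + (22 - 22)
z = (4 - 4) // (vals - vals)
vals = z * 6
vals = elems
elems = process(delta) * (delta == delta)
delta += elems
for vals in z:
    vals = 20 != 6
    elems = z // 21 - (delta + 13)

3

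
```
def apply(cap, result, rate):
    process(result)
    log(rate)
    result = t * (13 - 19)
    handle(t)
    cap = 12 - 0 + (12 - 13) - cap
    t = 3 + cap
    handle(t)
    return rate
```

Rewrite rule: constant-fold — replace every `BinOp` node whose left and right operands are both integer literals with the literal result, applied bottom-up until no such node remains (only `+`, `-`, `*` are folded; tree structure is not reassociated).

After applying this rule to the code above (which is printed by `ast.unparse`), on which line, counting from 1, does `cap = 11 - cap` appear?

6

Transformed code:
def apply(cap, result, rate):
    process(result)
    log(rate)
    result = t * -6
    handle(t)
    cap = 11 - cap
    t = 3 + cap
    handle(t)
    return rate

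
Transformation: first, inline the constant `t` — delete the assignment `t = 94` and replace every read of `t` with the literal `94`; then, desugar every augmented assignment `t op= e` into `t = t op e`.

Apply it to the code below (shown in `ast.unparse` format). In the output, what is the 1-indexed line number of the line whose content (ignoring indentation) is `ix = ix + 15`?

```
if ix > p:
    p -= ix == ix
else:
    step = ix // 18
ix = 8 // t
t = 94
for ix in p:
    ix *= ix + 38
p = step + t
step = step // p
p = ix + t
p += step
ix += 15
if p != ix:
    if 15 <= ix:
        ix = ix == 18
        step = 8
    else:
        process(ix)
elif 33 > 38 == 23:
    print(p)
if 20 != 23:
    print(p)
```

Transformed code:
if ix > p:
    p = p - (ix == ix)
else:
    step = ix // 18
ix = 8 // 94
for ix in p:
    ix = ix * (ix + 38)
p = step + 94
step = step // p
p = ix + 94
p = p + step
ix = ix + 15
if p != ix:
    if 15 <= ix:
        ix = ix == 18
        step = 8
    else:
        process(ix)
elif 33 > 38 == 23:
    print(p)
if 20 != 23:
    print(p)

12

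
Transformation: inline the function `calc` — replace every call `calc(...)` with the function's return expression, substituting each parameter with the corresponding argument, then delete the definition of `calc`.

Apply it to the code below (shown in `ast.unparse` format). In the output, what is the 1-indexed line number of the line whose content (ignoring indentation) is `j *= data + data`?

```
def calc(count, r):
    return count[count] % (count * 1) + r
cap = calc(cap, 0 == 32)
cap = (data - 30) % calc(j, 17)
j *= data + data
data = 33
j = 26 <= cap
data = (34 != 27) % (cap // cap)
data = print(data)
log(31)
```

Transformed code:
cap = cap[cap] % (cap * 1) + (0 == 32)
cap = (data - 30) % (j[j] % (j * 1) + 17)
j *= data + data
data = 33
j = 26 <= cap
data = (34 != 27) % (cap // cap)
data = print(data)
log(31)

3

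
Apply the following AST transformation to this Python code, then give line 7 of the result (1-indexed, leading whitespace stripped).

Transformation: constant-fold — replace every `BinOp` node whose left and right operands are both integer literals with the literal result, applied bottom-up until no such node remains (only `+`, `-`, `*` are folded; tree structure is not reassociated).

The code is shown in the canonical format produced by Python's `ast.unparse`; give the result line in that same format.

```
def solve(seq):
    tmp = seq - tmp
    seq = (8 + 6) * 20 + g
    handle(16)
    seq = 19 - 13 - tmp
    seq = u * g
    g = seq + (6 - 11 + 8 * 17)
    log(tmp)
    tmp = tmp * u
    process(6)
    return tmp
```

Transformed code:
def solve(seq):
    tmp = seq - tmp
    seq = 280 + g
    handle(16)
    seq = 6 - tmp
    seq = u * g
    g = seq + 131
    log(tmp)
    tmp = tmp * u
    process(6)
    return tmp

g = seq + 131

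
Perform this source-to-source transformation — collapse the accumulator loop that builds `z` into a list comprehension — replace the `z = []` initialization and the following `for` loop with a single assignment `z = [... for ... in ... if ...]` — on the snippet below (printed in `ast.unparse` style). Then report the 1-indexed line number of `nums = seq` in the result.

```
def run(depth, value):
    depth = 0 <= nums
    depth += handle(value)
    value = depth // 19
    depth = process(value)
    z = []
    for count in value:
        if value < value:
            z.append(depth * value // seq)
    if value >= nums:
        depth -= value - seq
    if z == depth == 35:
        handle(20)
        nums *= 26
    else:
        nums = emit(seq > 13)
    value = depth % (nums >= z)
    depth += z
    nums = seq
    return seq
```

16

Transformed code:
def run(depth, value):
    depth = 0 <= nums
    depth += handle(value)
    value = depth // 19
    depth = process(value)
    z = [depth * value // seq for count in value if value < value]
    if value >= nums:
        depth -= value - seq
    if z == depth == 35:
        handle(20)
        nums *= 26
    else:
        nums = emit(seq > 13)
    value = depth % (nums >= z)
    depth += z
    nums = seq
    return seq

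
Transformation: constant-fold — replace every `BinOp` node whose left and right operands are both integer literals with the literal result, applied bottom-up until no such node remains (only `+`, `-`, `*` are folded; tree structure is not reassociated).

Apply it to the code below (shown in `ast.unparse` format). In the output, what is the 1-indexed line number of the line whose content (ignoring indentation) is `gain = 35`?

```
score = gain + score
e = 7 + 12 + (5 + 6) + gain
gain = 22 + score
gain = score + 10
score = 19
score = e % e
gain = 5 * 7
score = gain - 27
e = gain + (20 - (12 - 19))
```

Transformed code:
score = gain + score
e = 30 + gain
gain = 22 + score
gain = score + 10
score = 19
score = e % e
gain = 35
score = gain - 27
e = gain + 27

7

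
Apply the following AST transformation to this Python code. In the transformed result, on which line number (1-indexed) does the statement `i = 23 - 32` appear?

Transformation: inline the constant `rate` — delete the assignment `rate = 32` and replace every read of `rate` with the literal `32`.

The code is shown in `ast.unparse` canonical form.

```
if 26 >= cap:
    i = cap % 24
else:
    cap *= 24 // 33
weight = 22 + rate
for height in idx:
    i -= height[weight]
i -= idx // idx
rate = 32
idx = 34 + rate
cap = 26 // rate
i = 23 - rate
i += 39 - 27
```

Transformed code:
if 26 >= cap:
    i = cap % 24
else:
    cap *= 24 // 33
weight = 22 + 32
for height in idx:
    i -= height[weight]
i -= idx // idx
idx = 34 + 32
cap = 26 // 32
i = 23 - 32
i += 39 - 27

11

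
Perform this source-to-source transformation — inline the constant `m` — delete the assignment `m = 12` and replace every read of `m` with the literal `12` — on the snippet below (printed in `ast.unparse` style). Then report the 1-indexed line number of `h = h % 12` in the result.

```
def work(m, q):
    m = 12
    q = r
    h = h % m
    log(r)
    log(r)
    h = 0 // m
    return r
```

3

Transformed code:
def work(m, q):
    q = r
    h = h % 12
    log(r)
    log(r)
    h = 0 // 12
    return r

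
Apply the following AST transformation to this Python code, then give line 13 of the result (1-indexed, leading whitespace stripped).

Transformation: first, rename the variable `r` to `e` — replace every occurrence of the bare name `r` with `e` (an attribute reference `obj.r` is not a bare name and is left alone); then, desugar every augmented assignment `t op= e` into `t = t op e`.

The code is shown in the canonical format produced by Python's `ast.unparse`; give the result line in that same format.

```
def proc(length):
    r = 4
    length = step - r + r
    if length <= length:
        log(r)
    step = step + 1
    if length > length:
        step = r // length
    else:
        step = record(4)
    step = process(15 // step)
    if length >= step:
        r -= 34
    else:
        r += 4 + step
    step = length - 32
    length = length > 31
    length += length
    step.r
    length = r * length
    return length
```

e = e - 34

Transformed code:
def proc(length):
    e = 4
    length = step - e + e
    if length <= length:
        log(e)
    step = step + 1
    if length > length:
        step = e // length
    else:
        step = record(4)
    step = process(15 // step)
    if length >= step:
        e = e - 34
    else:
        e = e + (4 + step)
    step = length - 32
    length = length > 31
    length = length + length
    step.r
    length = e * length
    return length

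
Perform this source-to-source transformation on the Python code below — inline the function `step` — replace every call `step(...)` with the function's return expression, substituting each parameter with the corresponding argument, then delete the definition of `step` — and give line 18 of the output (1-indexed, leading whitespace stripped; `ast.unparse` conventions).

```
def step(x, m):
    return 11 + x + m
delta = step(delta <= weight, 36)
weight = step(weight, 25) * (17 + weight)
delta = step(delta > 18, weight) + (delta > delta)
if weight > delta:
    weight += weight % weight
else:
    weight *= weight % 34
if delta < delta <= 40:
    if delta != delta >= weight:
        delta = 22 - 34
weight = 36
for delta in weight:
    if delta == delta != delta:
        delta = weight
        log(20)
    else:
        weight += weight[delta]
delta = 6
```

Transformed code:
delta = 11 + (delta <= weight) + 36
weight = (11 + weight + 25) * (17 + weight)
delta = 11 + (delta > 18) + weight + (delta > delta)
if weight > delta:
    weight += weight % weight
else:
    weight *= weight % 34
if delta < delta <= 40:
    if delta != delta >= weight:
        delta = 22 - 34
weight = 36
for delta in weight:
    if delta == delta != delta:
        delta = weight
        log(20)
    else:
        weight += weight[delta]
delta = 6

delta = 6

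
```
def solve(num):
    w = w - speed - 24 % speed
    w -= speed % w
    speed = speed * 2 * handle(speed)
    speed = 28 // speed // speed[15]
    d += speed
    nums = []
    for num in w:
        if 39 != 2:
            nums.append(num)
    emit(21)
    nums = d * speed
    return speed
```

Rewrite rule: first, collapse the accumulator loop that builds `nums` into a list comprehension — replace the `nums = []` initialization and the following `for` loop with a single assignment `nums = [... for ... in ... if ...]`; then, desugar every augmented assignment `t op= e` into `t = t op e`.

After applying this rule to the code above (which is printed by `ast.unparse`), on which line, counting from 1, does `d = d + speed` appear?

Transformed code:
def solve(num):
    w = w - speed - 24 % speed
    w = w - speed % w
    speed = speed * 2 * handle(speed)
    speed = 28 // speed // speed[15]
    d = d + speed
    nums = [num for num in w if 39 != 2]
    emit(21)
    nums = d * speed
    return speed

6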